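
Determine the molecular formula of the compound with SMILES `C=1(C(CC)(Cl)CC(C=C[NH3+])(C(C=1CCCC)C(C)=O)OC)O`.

C17H29ClNO3+

Heavy atoms from the SMILES: 17 C, 1 Cl, 1 N, 3 O.
Implicit hydrogens by atom environment:
  5 × C: 2 H each → 10
  5 × C: no H
  4 × C: 3 H each → 12
  3 × C: 1 H each → 3
  2 × O: no H
  1 × Cl: no H
  1 × N (charge +1): 3 H
  1 × O: 1 H
  Total hydrogens = 29.
Net charge +1.
Molecular formula: C17H29ClNO3+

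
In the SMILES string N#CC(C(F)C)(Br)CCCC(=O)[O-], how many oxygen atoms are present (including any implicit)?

2

The symbol for oxygen appears 2 times in the SMILES.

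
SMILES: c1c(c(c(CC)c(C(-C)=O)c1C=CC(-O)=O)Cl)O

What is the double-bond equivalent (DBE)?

Molecular formula from the SMILES: C13H13ClO4.
DoU = (2C + 2 + N − H − X)/2 = (2·13 + 2 + 0 − 13 − 1)/2 = 14/2 = 7.
(Structurally: 1 ring(s) + 6 π bond(s) = 7.)

7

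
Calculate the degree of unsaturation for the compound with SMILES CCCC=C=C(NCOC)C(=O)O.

Molecular formula from the SMILES: C9H15NO3.
DoU = (2C + 2 + N − H − X)/2 = (2·9 + 2 + 1 − 15 − 0)/2 = 6/2 = 3.
(Structurally: 0 ring(s) + 3 π bond(s) = 3.)

3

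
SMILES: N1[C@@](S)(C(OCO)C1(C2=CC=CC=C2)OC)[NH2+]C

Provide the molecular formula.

Heavy atoms from the SMILES: 12 C, 2 N, 3 O, 1 S.
Implicit hydrogens by atom environment:
  5 × C (aromatic): 1 H each → 5
  2 × C: 3 H each → 6
  2 × C: no H
  2 × O: no H
  1 × C: 2 H
  1 × C: 1 H
  1 × C (aromatic): no H
  1 × N (charge +1): 2 H
  1 × N: 1 H
  1 × O: 1 H
  1 × S: 1 H
  Total hydrogens = 19.
Net charge +1.
Molecular formula: C12H19N2O3S+

C12H19N2O3S+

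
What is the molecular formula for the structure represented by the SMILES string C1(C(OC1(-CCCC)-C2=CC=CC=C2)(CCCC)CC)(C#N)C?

Heavy atoms from the SMILES: 21 C, 1 N, 1 O.
Implicit hydrogens by atom environment:
  7 × C: 2 H each → 14
  5 × C (aromatic): 1 H each → 5
  4 × C: 3 H each → 12
  4 × C: no H
  1 × C (aromatic): no H
  1 × N: no H
  1 × O: no H
  Total hydrogens = 31.
Molecular formula: C21H31NO

C21H31NO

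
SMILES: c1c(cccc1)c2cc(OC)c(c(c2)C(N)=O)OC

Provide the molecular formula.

Heavy atoms from the SMILES: 15 C, 1 N, 3 O.
Implicit hydrogens by atom environment:
  7 × C (aromatic): 1 H each → 7
  5 × C (aromatic): no H
  3 × O: no H
  2 × C: 3 H each → 6
  1 × C: no H
  1 × N: 2 H
  Total hydrogens = 15.
Molecular formula: C15H15NO3

C15H15NO3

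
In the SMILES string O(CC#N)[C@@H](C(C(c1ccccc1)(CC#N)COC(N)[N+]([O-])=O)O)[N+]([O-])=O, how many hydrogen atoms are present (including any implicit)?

17

Hydrogens are implicit in SMILES; fill each atom to its normal valence:
  5 × C (aromatic): 1 H each → 5
  4 × O: no H
  3 × C: 2 H each → 6
  3 × C: 1 H each → 3
  3 × C: no H
  2 × N (charge +1): no H
  2 × N: no H
  2 × O (charge -1): no H
  1 × C (aromatic): no H
  1 × N: 2 H
  1 × O: 1 H
  Total hydrogens = 17.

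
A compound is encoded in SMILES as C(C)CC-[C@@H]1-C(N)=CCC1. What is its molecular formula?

Heavy atoms from the SMILES: 9 C, 1 N.
Implicit hydrogens by atom environment:
  5 × C: 2 H each → 10
  2 × C: 1 H each → 2
  1 × C: 3 H
  1 × C: no H
  1 × N: 2 H
  Total hydrogens = 17.
Molecular formula: C9H17N

C9H17N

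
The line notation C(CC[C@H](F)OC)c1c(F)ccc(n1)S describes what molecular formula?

C10H13F2NOS

Heavy atoms from the SMILES: 10 C, 2 F, 1 N, 1 O, 1 S.
Implicit hydrogens by atom environment:
  3 × C: 2 H each → 6
  3 × C (aromatic): no H
  2 × C (aromatic): 1 H each → 2
  2 × F: no H
  1 × C: 3 H
  1 × C: 1 H
  1 × N (aromatic): no H
  1 × O: no H
  1 × S: 1 H
  Total hydrogens = 13.
Molecular formula: C10H13F2NOS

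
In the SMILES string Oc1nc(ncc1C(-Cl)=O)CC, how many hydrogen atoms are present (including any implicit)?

Hydrogens are implicit in SMILES; fill each atom to its normal valence:
  3 × C (aromatic): no H
  2 × N (aromatic): no H
  1 × C: 3 H
  1 × C: 2 H
  1 × C (aromatic): 1 H
  1 × C: no H
  1 × Cl: no H
  1 × O: 1 H
  1 × O: no H
  Total hydrogens = 7.

7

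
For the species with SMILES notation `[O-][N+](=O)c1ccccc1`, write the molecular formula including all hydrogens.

Heavy atoms from the SMILES: 6 C, 1 N, 2 O.
Implicit hydrogens by atom environment:
  5 × C (aromatic): 1 H each → 5
  1 × C (aromatic): no H
  1 × N (charge +1): no H
  1 × O: no H
  1 × O (charge -1): no H
  Total hydrogens = 5.
Molecular formula: C6H5NO2

C6H5NO2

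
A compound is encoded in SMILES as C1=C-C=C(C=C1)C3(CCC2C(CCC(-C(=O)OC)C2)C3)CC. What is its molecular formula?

C20H28O2

Heavy atoms from the SMILES: 20 C, 2 O.
Implicit hydrogens by atom environment:
  7 × C: 2 H each → 14
  5 × C (aromatic): 1 H each → 5
  3 × C: 1 H each → 3
  2 × C: 3 H each → 6
  2 × C: no H
  2 × O: no H
  1 × C (aromatic): no H
  Total hydrogens = 28.
Molecular formula: C20H28O2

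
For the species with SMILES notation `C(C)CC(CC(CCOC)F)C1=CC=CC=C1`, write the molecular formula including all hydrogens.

Heavy atoms from the SMILES: 15 C, 1 F, 1 O.
Implicit hydrogens by atom environment:
  5 × C: 2 H each → 10
  5 × C (aromatic): 1 H each → 5
  2 × C: 3 H each → 6
  2 × C: 1 H each → 2
  1 × C (aromatic): no H
  1 × F: no H
  1 × O: no H
  Total hydrogens = 23.
Molecular formula: C15H23FO

C15H23FO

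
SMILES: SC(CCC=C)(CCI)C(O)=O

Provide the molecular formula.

C8H13IO2S

Heavy atoms from the SMILES: 8 C, 1 I, 2 O, 1 S.
Implicit hydrogens by atom environment:
  5 × C: 2 H each → 10
  2 × C: no H
  1 × C: 1 H
  1 × I: no H
  1 × O: 1 H
  1 × O: no H
  1 × S: 1 H
  Total hydrogens = 13.
Molecular formula: C8H13IO2S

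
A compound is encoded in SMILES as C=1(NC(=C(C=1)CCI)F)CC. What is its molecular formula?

Heavy atoms from the SMILES: 8 C, 1 F, 1 I, 1 N.
Implicit hydrogens by atom environment:
  3 × C: 2 H each → 6
  3 × C (aromatic): no H
  1 × C: 3 H
  1 × C (aromatic): 1 H
  1 × F: no H
  1 × I: no H
  1 × N (aromatic): 1 H
  Total hydrogens = 11.
Molecular formula: C8H11FIN

C8H11FIN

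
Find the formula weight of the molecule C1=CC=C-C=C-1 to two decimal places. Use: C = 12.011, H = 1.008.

78.11

Molecular formula: C6H6.
M = 6×12.011 + 6×1.008 = 78.11 g/mol.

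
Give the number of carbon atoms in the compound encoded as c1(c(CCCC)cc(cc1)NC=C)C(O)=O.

13

The symbol for carbon appears 13 times in the SMILES. Lowercase c denotes aromatic carbon and counts toward C.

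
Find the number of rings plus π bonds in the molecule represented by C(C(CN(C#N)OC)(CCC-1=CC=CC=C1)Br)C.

6

Molecular formula from the SMILES: C14H19BrN2O.
DoU = (2C + 2 + N − H − X)/2 = (2·14 + 2 + 2 − 19 − 1)/2 = 12/2 = 6.
(Structurally: 1 ring(s) + 5 π bond(s) = 6.)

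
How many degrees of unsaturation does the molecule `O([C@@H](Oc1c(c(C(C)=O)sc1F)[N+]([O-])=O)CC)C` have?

Molecular formula from the SMILES: C10H12FNO5S.
DoU = (2C + 2 + N − H − X)/2 = (2·10 + 2 + 1 − 12 − 1)/2 = 10/2 = 5.
(Structurally: 1 ring(s) + 4 π bond(s) = 5.)

5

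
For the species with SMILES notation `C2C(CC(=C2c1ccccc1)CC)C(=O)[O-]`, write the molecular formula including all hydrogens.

Heavy atoms from the SMILES: 14 C, 2 O.
Implicit hydrogens by atom environment:
  5 × C (aromatic): 1 H each → 5
  3 × C: 2 H each → 6
  3 × C: no H
  1 × C: 3 H
  1 × C: 1 H
  1 × C (aromatic): no H
  1 × O: no H
  1 × O (charge -1): no H
  Total hydrogens = 15.
Net charge -1.
Molecular formula: C14H15O2-

C14H15O2-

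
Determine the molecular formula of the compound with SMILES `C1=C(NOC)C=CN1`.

C5H8N2O

Heavy atoms from the SMILES: 5 C, 2 N, 1 O.
Implicit hydrogens by atom environment:
  3 × C (aromatic): 1 H each → 3
  1 × C: 3 H
  1 × C (aromatic): no H
  1 × N (aromatic): 1 H
  1 × N: 1 H
  1 × O: no H
  Total hydrogens = 8.
Molecular formula: C5H8N2O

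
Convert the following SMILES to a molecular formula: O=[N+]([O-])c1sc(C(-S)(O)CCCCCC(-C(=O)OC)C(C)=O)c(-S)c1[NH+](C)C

C17H27N2O6S3+

Heavy atoms from the SMILES: 17 C, 2 N, 6 O, 3 S.
Implicit hydrogens by atom environment:
  5 × C: 2 H each → 10
  4 × C: 3 H each → 12
  4 × C (aromatic): no H
  4 × O: no H
  3 × C: no H
  2 × S: 1 H each → 2
  1 × C: 1 H
  1 × N (charge +1): 1 H
  1 × N (charge +1): no H
  1 × O: 1 H
  1 × O (charge -1): no H
  1 × S (aromatic): no H
  Total hydrogens = 27.
Net charge +1.
Molecular formula: C17H27N2O6S3+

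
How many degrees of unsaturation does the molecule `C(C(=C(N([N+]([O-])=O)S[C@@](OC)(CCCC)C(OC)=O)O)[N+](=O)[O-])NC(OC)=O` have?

Molecular formula from the SMILES: C13H22N4O10S.
DoU = (2C + 2 + N − H − X)/2 = (2·13 + 2 + 4 − 22 − 0)/2 = 10/2 = 5.
(Structurally: 0 ring(s) + 5 π bond(s) = 5.)

5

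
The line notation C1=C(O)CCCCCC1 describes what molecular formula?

C8H14O

Heavy atoms from the SMILES: 8 C, 1 O.
Implicit hydrogens by atom environment:
  6 × C: 2 H each → 12
  1 × C: 1 H
  1 × C: no H
  1 × O: 1 H
  Total hydrogens = 14.
Molecular formula: C8H14O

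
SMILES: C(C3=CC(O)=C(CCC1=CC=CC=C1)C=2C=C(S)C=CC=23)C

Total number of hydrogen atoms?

20

Hydrogens are implicit in SMILES; fill each atom to its normal valence:
  9 × C (aromatic): 1 H each → 9
  7 × C (aromatic): no H
  3 × C: 2 H each → 6
  1 × C: 3 H
  1 × O: 1 H
  1 × S: 1 H
  Total hydrogens = 20.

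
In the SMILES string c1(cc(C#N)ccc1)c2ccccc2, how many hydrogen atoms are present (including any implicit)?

Hydrogens are implicit in SMILES; fill each atom to its normal valence:
  9 × C (aromatic): 1 H each → 9
  3 × C (aromatic): no H
  1 × C: no H
  1 × N: no H
  Total hydrogens = 9.

9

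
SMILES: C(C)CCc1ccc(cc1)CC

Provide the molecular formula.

Heavy atoms from the SMILES: 12 C.
Implicit hydrogens by atom environment:
  4 × C: 2 H each → 8
  4 × C (aromatic): 1 H each → 4
  2 × C: 3 H each → 6
  2 × C (aromatic): no H
  Total hydrogens = 18.
Molecular formula: C12H18

C12H18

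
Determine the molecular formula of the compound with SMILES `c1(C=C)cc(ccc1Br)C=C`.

Heavy atoms from the SMILES: 1 Br, 10 C.
Implicit hydrogens by atom environment:
  3 × C (aromatic): 1 H each → 3
  3 × C (aromatic): no H
  2 × C: 2 H each → 4
  2 × C: 1 H each → 2
  1 × Br: no H
  Total hydrogens = 9.
Molecular formula: C10H9Br

C10H9Br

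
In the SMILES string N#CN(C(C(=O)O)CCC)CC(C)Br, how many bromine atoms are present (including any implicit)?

1

The symbol for bromine appears 1 time in the SMILES.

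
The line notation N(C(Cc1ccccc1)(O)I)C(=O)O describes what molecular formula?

Heavy atoms from the SMILES: 9 C, 1 I, 1 N, 3 O.
Implicit hydrogens by atom environment:
  5 × C (aromatic): 1 H each → 5
  2 × C: no H
  2 × O: 1 H each → 2
  1 × C: 2 H
  1 × C (aromatic): no H
  1 × I: no H
  1 × N: 1 H
  1 × O: no H
  Total hydrogens = 10.
Molecular formula: C9H10INO3

C9H10INO3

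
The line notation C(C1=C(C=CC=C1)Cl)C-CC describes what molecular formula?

Heavy atoms from the SMILES: 10 C, 1 Cl.
Implicit hydrogens by atom environment:
  4 × C (aromatic): 1 H each → 4
  3 × C: 2 H each → 6
  2 × C (aromatic): no H
  1 × C: 3 H
  1 × Cl: no H
  Total hydrogens = 13.
Molecular formula: C10H13Cl

C10H13Cl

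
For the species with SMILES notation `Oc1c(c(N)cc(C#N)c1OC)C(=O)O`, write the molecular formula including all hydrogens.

C9H8N2O4

Heavy atoms from the SMILES: 9 C, 2 N, 4 O.
Implicit hydrogens by atom environment:
  5 × C (aromatic): no H
  2 × C: no H
  2 × O: 1 H each → 2
  2 × O: no H
  1 × C: 3 H
  1 × C (aromatic): 1 H
  1 × N: 2 H
  1 × N: no H
  Total hydrogens = 8.
Molecular formula: C9H8N2O4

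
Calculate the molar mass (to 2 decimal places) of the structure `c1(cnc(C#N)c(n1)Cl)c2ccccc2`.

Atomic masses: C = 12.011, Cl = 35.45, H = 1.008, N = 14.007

Molecular formula: C11H6ClN3.
M = 11×12.011 + 1×35.45 + 6×1.008 + 3×14.007 = 215.64 g/mol.

215.64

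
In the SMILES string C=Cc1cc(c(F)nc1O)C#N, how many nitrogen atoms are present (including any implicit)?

The symbol for nitrogen appears 2 times in the SMILES.

2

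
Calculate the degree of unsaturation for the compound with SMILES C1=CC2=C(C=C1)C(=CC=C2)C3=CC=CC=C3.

Molecular formula from the SMILES: C16H12.
DoU = (2C + 2 + N − H − X)/2 = (2·16 + 2 + 0 − 12 − 0)/2 = 22/2 = 11.
(Structurally: 3 ring(s) + 8 π bond(s) = 11.)

11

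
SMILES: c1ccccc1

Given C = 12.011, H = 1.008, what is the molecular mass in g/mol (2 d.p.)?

78.11

Molecular formula: C6H6.
M = 6×12.011 + 6×1.008 = 78.11 g/mol.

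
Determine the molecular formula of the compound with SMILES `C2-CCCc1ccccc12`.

C10H12

Heavy atoms from the SMILES: 10 C.
Implicit hydrogens by atom environment:
  4 × C: 2 H each → 8
  4 × C (aromatic): 1 H each → 4
  2 × C (aromatic): no H
  Total hydrogens = 12.
Molecular formula: C10H12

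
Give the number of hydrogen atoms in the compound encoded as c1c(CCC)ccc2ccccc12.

Hydrogens are implicit in SMILES; fill each atom to its normal valence:
  7 × C (aromatic): 1 H each → 7
  3 × C (aromatic): no H
  2 × C: 2 H each → 4
  1 × C: 3 H
  Total hydrogens = 14.

14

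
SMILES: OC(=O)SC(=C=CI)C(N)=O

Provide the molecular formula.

Heavy atoms from the SMILES: 5 C, 1 I, 1 N, 3 O, 1 S.
Implicit hydrogens by atom environment:
  4 × C: no H
  2 × O: no H
  1 × C: 1 H
  1 × I: no H
  1 × N: 2 H
  1 × O: 1 H
  1 × S: no H
  Total hydrogens = 4.
Molecular formula: C5H4INO3S

C5H4INO3S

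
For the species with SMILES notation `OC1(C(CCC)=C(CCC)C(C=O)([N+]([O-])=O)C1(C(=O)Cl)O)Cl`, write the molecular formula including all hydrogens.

C13H17Cl2NO6

Heavy atoms from the SMILES: 13 C, 2 Cl, 1 N, 6 O.
Implicit hydrogens by atom environment:
  6 × C: no H
  4 × C: 2 H each → 8
  3 × O: no H
  2 × C: 3 H each → 6
  2 × Cl: no H
  2 × O: 1 H each → 2
  1 × C: 1 H
  1 × N (charge +1): no H
  1 × O (charge -1): no H
  Total hydrogens = 17.
Molecular formula: C13H17Cl2NO6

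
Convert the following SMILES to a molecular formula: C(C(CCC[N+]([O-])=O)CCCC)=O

Heavy atoms from the SMILES: 9 C, 1 N, 3 O.
Implicit hydrogens by atom environment:
  6 × C: 2 H each → 12
  2 × C: 1 H each → 2
  2 × O: no H
  1 × C: 3 H
  1 × N (charge +1): no H
  1 × O (charge -1): no H
  Total hydrogens = 17.
Molecular formula: C9H17NO3

C9H17NO3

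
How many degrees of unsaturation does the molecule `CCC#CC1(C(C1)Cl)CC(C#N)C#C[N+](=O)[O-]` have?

Molecular formula from the SMILES: C12H11ClN2O2.
DoU = (2C + 2 + N − H − X)/2 = (2·12 + 2 + 2 − 11 − 1)/2 = 16/2 = 8.
(Structurally: 1 ring(s) + 7 π bond(s) = 8.)

8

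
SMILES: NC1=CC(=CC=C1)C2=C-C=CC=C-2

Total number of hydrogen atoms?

Hydrogens are implicit in SMILES; fill each atom to its normal valence:
  9 × C (aromatic): 1 H each → 9
  3 × C (aromatic): no H
  1 × N: 2 H
  Total hydrogens = 11.

11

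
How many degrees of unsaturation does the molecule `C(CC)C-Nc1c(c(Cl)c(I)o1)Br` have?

Molecular formula from the SMILES: C8H10BrClINO.
DoU = (2C + 2 + N − H − X)/2 = (2·8 + 2 + 1 − 10 − 3)/2 = 6/2 = 3.
(Structurally: 1 ring(s) + 2 π bond(s) = 3.)

3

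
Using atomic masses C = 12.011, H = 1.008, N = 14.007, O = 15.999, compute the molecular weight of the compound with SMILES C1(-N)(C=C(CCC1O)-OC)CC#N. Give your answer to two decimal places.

182.22

Molecular formula: C9H14N2O2.
M = 9×12.011 + 14×1.008 + 2×14.007 + 2×15.999 = 182.22 g/mol.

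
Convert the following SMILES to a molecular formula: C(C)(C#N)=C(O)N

C4H6N2O

Heavy atoms from the SMILES: 4 C, 2 N, 1 O.
Implicit hydrogens by atom environment:
  3 × C: no H
  1 × C: 3 H
  1 × N: 2 H
  1 × N: no H
  1 × O: 1 H
  Total hydrogens = 6.
Molecular formula: C4H6N2O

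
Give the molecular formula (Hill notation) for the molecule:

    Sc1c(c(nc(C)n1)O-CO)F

Heavy atoms from the SMILES: 6 C, 1 F, 2 N, 2 O, 1 S.
Implicit hydrogens by atom environment:
  4 × C (aromatic): no H
  2 × N (aromatic): no H
  1 × C: 3 H
  1 × C: 2 H
  1 × F: no H
  1 × O: 1 H
  1 × O: no H
  1 × S: 1 H
  Total hydrogens = 7.
Molecular formula: C6H7FN2O2S

C6H7FN2O2S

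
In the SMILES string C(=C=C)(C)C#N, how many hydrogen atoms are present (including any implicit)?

Hydrogens are implicit in SMILES; fill each atom to its normal valence:
  3 × C: no H
  1 × C: 3 H
  1 × C: 2 H
  1 × N: no H
  Total hydrogens = 5.

5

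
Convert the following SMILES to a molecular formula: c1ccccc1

Heavy atoms from the SMILES: 6 C.
Implicit hydrogens by atom environment:
  6 × C (aromatic): 1 H each → 6
  Total hydrogens = 6.
Molecular formula: C6H6

C6H6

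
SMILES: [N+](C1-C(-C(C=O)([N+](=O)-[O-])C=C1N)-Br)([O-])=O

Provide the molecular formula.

C6H6BrN3O5

Heavy atoms from the SMILES: 1 Br, 6 C, 3 N, 5 O.
Implicit hydrogens by atom environment:
  4 × C: 1 H each → 4
  3 × O: no H
  2 × C: no H
  2 × N (charge +1): no H
  2 × O (charge -1): no H
  1 × Br: no H
  1 × N: 2 H
  Total hydrogens = 6.
Molecular formula: C6H6BrN3O5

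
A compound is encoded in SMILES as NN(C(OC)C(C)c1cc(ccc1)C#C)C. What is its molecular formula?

Heavy atoms from the SMILES: 13 C, 2 N, 1 O.
Implicit hydrogens by atom environment:
  4 × C (aromatic): 1 H each → 4
  3 × C: 3 H each → 9
  3 × C: 1 H each → 3
  2 × C (aromatic): no H
  1 × C: no H
  1 × N: 2 H
  1 × N: no H
  1 × O: no H
  Total hydrogens = 18.
Molecular formula: C13H18N2O

C13H18N2O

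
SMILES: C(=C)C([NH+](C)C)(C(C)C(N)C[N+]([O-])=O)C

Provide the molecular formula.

Heavy atoms from the SMILES: 10 C, 3 N, 2 O.
Implicit hydrogens by atom environment:
  4 × C: 3 H each → 12
  3 × C: 1 H each → 3
  2 × C: 2 H each → 4
  1 × C: no H
  1 × N: 2 H
  1 × N (charge +1): 1 H
  1 × N (charge +1): no H
  1 × O: no H
  1 × O (charge -1): no H
  Total hydrogens = 22.
Net charge +1.
Molecular formula: C10H22N3O2+

C10H22N3O2+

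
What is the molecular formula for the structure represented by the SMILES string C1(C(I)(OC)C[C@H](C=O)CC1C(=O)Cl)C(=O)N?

Heavy atoms from the SMILES: 10 C, 1 Cl, 1 I, 1 N, 4 O.
Implicit hydrogens by atom environment:
  4 × C: 1 H each → 4
  4 × O: no H
  3 × C: no H
  2 × C: 2 H each → 4
  1 × C: 3 H
  1 × Cl: no H
  1 × I: no H
  1 × N: 2 H
  Total hydrogens = 13.
Molecular formula: C10H13ClINO4

C10H13ClINO4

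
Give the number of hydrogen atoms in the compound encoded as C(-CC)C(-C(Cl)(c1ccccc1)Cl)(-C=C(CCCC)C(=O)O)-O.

24

Hydrogens are implicit in SMILES; fill each atom to its normal valence:
  5 × C: 2 H each → 10
  5 × C (aromatic): 1 H each → 5
  4 × C: no H
  2 × C: 3 H each → 6
  2 × Cl: no H
  2 × O: 1 H each → 2
  1 × C: 1 H
  1 × C (aromatic): no H
  1 × O: no H
  Total hydrogens = 24.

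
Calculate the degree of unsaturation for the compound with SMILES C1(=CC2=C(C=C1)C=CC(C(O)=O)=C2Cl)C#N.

10

Molecular formula from the SMILES: C12H6ClNO2.
DoU = (2C + 2 + N − H − X)/2 = (2·12 + 2 + 1 − 6 − 1)/2 = 20/2 = 10.
(Structurally: 2 ring(s) + 8 π bond(s) = 10.)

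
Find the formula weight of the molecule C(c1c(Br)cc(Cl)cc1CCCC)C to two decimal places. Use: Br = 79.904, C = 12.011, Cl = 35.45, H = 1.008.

275.61

Molecular formula: C12H16BrCl.
M = 1×79.904 + 12×12.011 + 1×35.45 + 16×1.008 = 275.61 g/mol.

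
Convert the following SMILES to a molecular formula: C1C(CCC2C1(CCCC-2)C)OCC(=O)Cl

C13H21ClO2

Heavy atoms from the SMILES: 13 C, 1 Cl, 2 O.
Implicit hydrogens by atom environment:
  8 × C: 2 H each → 16
  2 × C: 1 H each → 2
  2 × C: no H
  2 × O: no H
  1 × C: 3 H
  1 × Cl: no H
  Total hydrogens = 21.
Molecular formula: C13H21ClO2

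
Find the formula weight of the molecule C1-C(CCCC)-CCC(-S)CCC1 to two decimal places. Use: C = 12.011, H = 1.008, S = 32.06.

200.38

Molecular formula: C12H24S.
M = 12×12.011 + 24×1.008 + 1×32.06 = 200.38 g/mol.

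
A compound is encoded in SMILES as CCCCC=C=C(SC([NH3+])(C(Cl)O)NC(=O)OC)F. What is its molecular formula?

Heavy atoms from the SMILES: 11 C, 1 Cl, 1 F, 2 N, 3 O, 1 S.
Implicit hydrogens by atom environment:
  4 × C: no H
  3 × C: 2 H each → 6
  2 × C: 3 H each → 6
  2 × C: 1 H each → 2
  2 × O: no H
  1 × Cl: no H
  1 × F: no H
  1 × N (charge +1): 3 H
  1 × N: 1 H
  1 × O: 1 H
  1 × S: no H
  Total hydrogens = 19.
Net charge +1.
Molecular formula: C11H19ClFN2O3S+

C11H19ClFN2O3S+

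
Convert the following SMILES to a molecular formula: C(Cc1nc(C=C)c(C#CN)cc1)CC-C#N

Heavy atoms from the SMILES: 14 C, 3 N.
Implicit hydrogens by atom environment:
  5 × C: 2 H each → 10
  3 × C (aromatic): no H
  3 × C: no H
  2 × C (aromatic): 1 H each → 2
  1 × C: 1 H
  1 × N: 2 H
  1 × N (aromatic): no H
  1 × N: no H
  Total hydrogens = 15.
Molecular formula: C14H15N3

C14H15N3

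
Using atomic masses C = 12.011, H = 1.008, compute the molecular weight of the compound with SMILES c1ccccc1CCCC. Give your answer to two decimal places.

Molecular formula: C10H14.
M = 10×12.011 + 14×1.008 = 134.22 g/mol.

134.22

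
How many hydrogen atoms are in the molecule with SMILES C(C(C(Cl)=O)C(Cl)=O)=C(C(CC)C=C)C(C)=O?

14

Hydrogens are implicit in SMILES; fill each atom to its normal valence:
  4 × C: 1 H each → 4
  4 × C: no H
  3 × O: no H
  2 × C: 3 H each → 6
  2 × C: 2 H each → 4
  2 × Cl: no H
  Total hydrogens = 14.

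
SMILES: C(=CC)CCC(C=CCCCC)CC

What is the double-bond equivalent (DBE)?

2

Molecular formula from the SMILES: C14H26.
DoU = (2C + 2 + N − H − X)/2 = (2·14 + 2 + 0 − 26 − 0)/2 = 4/2 = 2.
(Structurally: 0 ring(s) + 2 π bond(s) = 2.)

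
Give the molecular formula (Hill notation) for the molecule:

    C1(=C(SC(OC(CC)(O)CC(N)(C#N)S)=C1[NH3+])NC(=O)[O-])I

C11H15IN4O4S2

Heavy atoms from the SMILES: 11 C, 1 I, 4 N, 4 O, 2 S.
Implicit hydrogens by atom environment:
  4 × C (aromatic): no H
  4 × C: no H
  2 × C: 2 H each → 4
  2 × O: no H
  1 × C: 3 H
  1 × I: no H
  1 × N (charge +1): 3 H
  1 × N: 2 H
  1 × N: 1 H
  1 × N: no H
  1 × O: 1 H
  1 × O (charge -1): no H
  1 × S: 1 H
  1 × S (aromatic): no H
  Total hydrogens = 15.
Molecular formula: C11H15IN4O4S2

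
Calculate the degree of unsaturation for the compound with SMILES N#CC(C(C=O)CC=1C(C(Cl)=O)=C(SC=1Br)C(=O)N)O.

Molecular formula from the SMILES: C11H8BrClN2O4S.
DoU = (2C + 2 + N − H − X)/2 = (2·11 + 2 + 2 − 8 − 2)/2 = 16/2 = 8.
(Structurally: 1 ring(s) + 7 π bond(s) = 8.)

8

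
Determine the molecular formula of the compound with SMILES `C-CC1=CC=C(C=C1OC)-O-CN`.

Heavy atoms from the SMILES: 10 C, 1 N, 2 O.
Implicit hydrogens by atom environment:
  3 × C (aromatic): 1 H each → 3
  3 × C (aromatic): no H
  2 × C: 3 H each → 6
  2 × C: 2 H each → 4
  2 × O: no H
  1 × N: 2 H
  Total hydrogens = 15.
Molecular formula: C10H15NO2

C10H15NO2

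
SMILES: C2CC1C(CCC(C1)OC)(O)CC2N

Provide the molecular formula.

Heavy atoms from the SMILES: 11 C, 1 N, 2 O.
Implicit hydrogens by atom environment:
  6 × C: 2 H each → 12
  3 × C: 1 H each → 3
  1 × C: 3 H
  1 × C: no H
  1 × N: 2 H
  1 × O: 1 H
  1 × O: no H
  Total hydrogens = 21.
Molecular formula: C11H21NO2

C11H21NO2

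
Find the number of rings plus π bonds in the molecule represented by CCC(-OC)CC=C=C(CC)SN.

2

Molecular formula from the SMILES: C10H19NOS.
DoU = (2C + 2 + N − H − X)/2 = (2·10 + 2 + 1 − 19 − 0)/2 = 4/2 = 2.
(Structurally: 0 ring(s) + 2 π bond(s) = 2.)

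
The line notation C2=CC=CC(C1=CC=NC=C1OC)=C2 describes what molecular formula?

C12H11NO

Heavy atoms from the SMILES: 12 C, 1 N, 1 O.
Implicit hydrogens by atom environment:
  8 × C (aromatic): 1 H each → 8
  3 × C (aromatic): no H
  1 × C: 3 H
  1 × N (aromatic): no H
  1 × O: no H
  Total hydrogens = 11.
Molecular formula: C12H11NO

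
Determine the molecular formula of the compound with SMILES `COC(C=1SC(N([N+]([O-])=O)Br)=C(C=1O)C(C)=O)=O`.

Heavy atoms from the SMILES: 1 Br, 8 C, 2 N, 6 O, 1 S.
Implicit hydrogens by atom environment:
  4 × C (aromatic): no H
  4 × O: no H
  2 × C: 3 H each → 6
  2 × C: no H
  1 × Br: no H
  1 × N: no H
  1 × N (charge +1): no H
  1 × O: 1 H
  1 × O (charge -1): no H
  1 × S (aromatic): no H
  Total hydrogens = 7.
Molecular formula: C8H7BrN2O6S

C8H7BrN2O6S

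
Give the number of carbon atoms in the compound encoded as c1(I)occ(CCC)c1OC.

8

The symbol for carbon appears 8 times in the SMILES. Lowercase c denotes aromatic carbon and counts toward C.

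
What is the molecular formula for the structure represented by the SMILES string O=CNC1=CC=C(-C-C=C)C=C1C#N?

C11H10N2O

Heavy atoms from the SMILES: 11 C, 2 N, 1 O.
Implicit hydrogens by atom environment:
  3 × C (aromatic): 1 H each → 3
  3 × C (aromatic): no H
  2 × C: 2 H each → 4
  2 × C: 1 H each → 2
  1 × C: no H
  1 × N: 1 H
  1 × N: no H
  1 × O: no H
  Total hydrogens = 10.
Molecular formula: C11H10N2O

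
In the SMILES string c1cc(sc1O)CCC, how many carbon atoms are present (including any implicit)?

7

The symbol for carbon appears 7 times in the SMILES. Lowercase c denotes aromatic carbon and counts toward C.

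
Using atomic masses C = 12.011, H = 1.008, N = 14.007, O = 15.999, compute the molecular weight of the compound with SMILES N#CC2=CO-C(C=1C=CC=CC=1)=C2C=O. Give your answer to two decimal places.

Molecular formula: C12H7NO2.
M = 12×12.011 + 7×1.008 + 1×14.007 + 2×15.999 = 197.19 g/mol.

197.19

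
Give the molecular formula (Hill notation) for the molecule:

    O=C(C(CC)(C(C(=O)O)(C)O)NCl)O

C7H12ClNO5

Heavy atoms from the SMILES: 7 C, 1 Cl, 1 N, 5 O.
Implicit hydrogens by atom environment:
  4 × C: no H
  3 × O: 1 H each → 3
  2 × C: 3 H each → 6
  2 × O: no H
  1 × C: 2 H
  1 × Cl: no H
  1 × N: 1 H
  Total hydrogens = 12.
Molecular formula: C7H12ClNO5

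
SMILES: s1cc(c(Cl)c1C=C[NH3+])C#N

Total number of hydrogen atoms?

Hydrogens are implicit in SMILES; fill each atom to its normal valence:
  3 × C (aromatic): no H
  2 × C: 1 H each → 2
  1 × C (aromatic): 1 H
  1 × C: no H
  1 × Cl: no H
  1 × N (charge +1): 3 H
  1 × N: no H
  1 × S (aromatic): no H
  Total hydrogens = 6.

6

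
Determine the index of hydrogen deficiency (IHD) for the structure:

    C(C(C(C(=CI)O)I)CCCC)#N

Molecular formula from the SMILES: C9H13I2NO.
DoU = (2C + 2 + N − H − X)/2 = (2·9 + 2 + 1 − 13 − 2)/2 = 6/2 = 3.
(Structurally: 0 ring(s) + 3 π bond(s) = 3.)

3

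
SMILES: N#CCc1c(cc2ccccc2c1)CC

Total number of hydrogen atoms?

Hydrogens are implicit in SMILES; fill each atom to its normal valence:
  6 × C (aromatic): 1 H each → 6
  4 × C (aromatic): no H
  2 × C: 2 H each → 4
  1 × C: 3 H
  1 × C: no H
  1 × N: no H
  Total hydrogens = 13.

13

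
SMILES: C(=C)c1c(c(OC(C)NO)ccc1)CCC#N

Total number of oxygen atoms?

2

The symbol for oxygen appears 2 times in the SMILES.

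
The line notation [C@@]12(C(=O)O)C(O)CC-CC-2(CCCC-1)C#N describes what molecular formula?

Heavy atoms from the SMILES: 12 C, 1 N, 3 O.
Implicit hydrogens by atom environment:
  7 × C: 2 H each → 14
  4 × C: no H
  2 × O: 1 H each → 2
  1 × C: 1 H
  1 × N: no H
  1 × O: no H
  Total hydrogens = 17.
Molecular formula: C12H17NO3

C12H17NO3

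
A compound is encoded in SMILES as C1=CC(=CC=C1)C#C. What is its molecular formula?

C8H6

Heavy atoms from the SMILES: 8 C.
Implicit hydrogens by atom environment:
  5 × C (aromatic): 1 H each → 5
  1 × C: 1 H
  1 × C (aromatic): no H
  1 × C: no H
  Total hydrogens = 6.
Molecular formula: C8H6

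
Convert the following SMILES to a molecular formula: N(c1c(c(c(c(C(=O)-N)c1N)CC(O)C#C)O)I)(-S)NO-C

Heavy atoms from the SMILES: 12 C, 1 I, 4 N, 4 O, 1 S.
Implicit hydrogens by atom environment:
  6 × C (aromatic): no H
  2 × C: 1 H each → 2
  2 × C: no H
  2 × N: 2 H each → 4
  2 × O: 1 H each → 2
  2 × O: no H
  1 × C: 3 H
  1 × C: 2 H
  1 × I: no H
  1 × N: 1 H
  1 × N: no H
  1 × S: 1 H
  Total hydrogens = 15.
Molecular formula: C12H15IN4O4S

C12H15IN4O4S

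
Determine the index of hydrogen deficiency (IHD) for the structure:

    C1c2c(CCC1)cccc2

Molecular formula from the SMILES: C10H12.
DoU = (2C + 2 + N − H − X)/2 = (2·10 + 2 + 0 − 12 − 0)/2 = 10/2 = 5.
(Structurally: 2 ring(s) + 3 π bond(s) = 5.)

5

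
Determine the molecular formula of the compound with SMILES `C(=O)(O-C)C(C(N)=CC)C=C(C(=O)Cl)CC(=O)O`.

Heavy atoms from the SMILES: 11 C, 1 Cl, 1 N, 5 O.
Implicit hydrogens by atom environment:
  5 × C: no H
  4 × O: no H
  3 × C: 1 H each → 3
  2 × C: 3 H each → 6
  1 × C: 2 H
  1 × Cl: no H
  1 × N: 2 H
  1 × O: 1 H
  Total hydrogens = 14.
Molecular formula: C11H14ClNO5

C11H14ClNO5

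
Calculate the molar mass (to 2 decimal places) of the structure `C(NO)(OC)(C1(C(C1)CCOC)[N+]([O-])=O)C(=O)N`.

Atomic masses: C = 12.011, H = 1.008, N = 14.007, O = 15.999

263.25

Molecular formula: C9H17N3O6.
M = 9×12.011 + 17×1.008 + 3×14.007 + 6×15.999 = 263.25 g/mol.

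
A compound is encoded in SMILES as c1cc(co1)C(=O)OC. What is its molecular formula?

C6H6O3

Heavy atoms from the SMILES: 6 C, 3 O.
Implicit hydrogens by atom environment:
  3 × C (aromatic): 1 H each → 3
  2 × O: no H
  1 × C: 3 H
  1 × C (aromatic): no H
  1 × C: no H
  1 × O (aromatic): no H
  Total hydrogens = 6.
Molecular formula: C6H6O3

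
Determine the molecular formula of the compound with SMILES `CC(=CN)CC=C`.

Heavy atoms from the SMILES: 6 C, 1 N.
Implicit hydrogens by atom environment:
  2 × C: 2 H each → 4
  2 × C: 1 H each → 2
  1 × C: 3 H
  1 × C: no H
  1 × N: 2 H
  Total hydrogens = 11.
Molecular formula: C6H11N

C6H11N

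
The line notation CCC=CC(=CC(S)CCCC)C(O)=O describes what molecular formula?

C12H20O2S

Heavy atoms from the SMILES: 12 C, 2 O, 1 S.
Implicit hydrogens by atom environment:
  4 × C: 2 H each → 8
  4 × C: 1 H each → 4
  2 × C: 3 H each → 6
  2 × C: no H
  1 × O: 1 H
  1 × O: no H
  1 × S: 1 H
  Total hydrogens = 20.
Molecular formula: C12H20O2S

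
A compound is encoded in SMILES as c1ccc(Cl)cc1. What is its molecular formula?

C6H5Cl

Heavy atoms from the SMILES: 6 C, 1 Cl.
Implicit hydrogens by atom environment:
  5 × C (aromatic): 1 H each → 5
  1 × C (aromatic): no H
  1 × Cl: no H
  Total hydrogens = 5.
Molecular formula: C6H5Cl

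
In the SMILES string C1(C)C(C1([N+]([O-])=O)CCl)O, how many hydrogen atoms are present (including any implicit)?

8

Hydrogens are implicit in SMILES; fill each atom to its normal valence:
  2 × C: 1 H each → 2
  1 × C: 3 H
  1 × C: 2 H
  1 × C: no H
  1 × Cl: no H
  1 × N (charge +1): no H
  1 × O: 1 H
  1 × O: no H
  1 × O (charge -1): no H
  Total hydrogens = 8.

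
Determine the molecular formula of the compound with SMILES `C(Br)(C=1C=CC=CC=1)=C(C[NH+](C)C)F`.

C11H14BrFN+

Heavy atoms from the SMILES: 1 Br, 11 C, 1 F, 1 N.
Implicit hydrogens by atom environment:
  5 × C (aromatic): 1 H each → 5
  2 × C: 3 H each → 6
  2 × C: no H
  1 × Br: no H
  1 × C: 2 H
  1 × C (aromatic): no H
  1 × F: no H
  1 × N (charge +1): 1 H
  Total hydrogens = 14.
Net charge +1.
Molecular formula: C11H14BrFN+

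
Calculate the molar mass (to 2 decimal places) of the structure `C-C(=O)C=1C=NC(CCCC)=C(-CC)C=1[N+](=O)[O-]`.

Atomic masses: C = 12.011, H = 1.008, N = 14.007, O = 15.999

Molecular formula: C13H18N2O3.
M = 13×12.011 + 18×1.008 + 2×14.007 + 3×15.999 = 250.30 g/mol.

250.30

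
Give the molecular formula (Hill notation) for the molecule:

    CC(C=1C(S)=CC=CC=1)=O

C8H8OS

Heavy atoms from the SMILES: 8 C, 1 O, 1 S.
Implicit hydrogens by atom environment:
  4 × C (aromatic): 1 H each → 4
  2 × C (aromatic): no H
  1 × C: 3 H
  1 × C: no H
  1 × O: no H
  1 × S: 1 H
  Total hydrogens = 8.
Molecular formula: C8H8OS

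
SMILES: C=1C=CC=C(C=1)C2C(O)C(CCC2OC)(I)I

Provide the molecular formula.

Heavy atoms from the SMILES: 13 C, 2 I, 2 O.
Implicit hydrogens by atom environment:
  5 × C (aromatic): 1 H each → 5
  3 × C: 1 H each → 3
  2 × C: 2 H each → 4
  2 × I: no H
  1 × C: 3 H
  1 × C: no H
  1 × C (aromatic): no H
  1 × O: 1 H
  1 × O: no H
  Total hydrogens = 16.
Molecular formula: C13H16I2O2

C13H16I2O2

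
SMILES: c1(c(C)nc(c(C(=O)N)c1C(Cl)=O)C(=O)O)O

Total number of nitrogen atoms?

2

The symbol for nitrogen appears 2 times in the SMILES.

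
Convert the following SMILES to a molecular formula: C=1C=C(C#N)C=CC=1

C7H5N

Heavy atoms from the SMILES: 7 C, 1 N.
Implicit hydrogens by atom environment:
  5 × C (aromatic): 1 H each → 5
  1 × C (aromatic): no H
  1 × C: no H
  1 × N: no H
  Total hydrogens = 5.
Molecular formula: C7H5N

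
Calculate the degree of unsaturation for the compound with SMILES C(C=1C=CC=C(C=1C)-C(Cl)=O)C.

5

Molecular formula from the SMILES: C10H11ClO.
DoU = (2C + 2 + N − H − X)/2 = (2·10 + 2 + 0 − 11 − 1)/2 = 10/2 = 5.
(Structurally: 1 ring(s) + 4 π bond(s) = 5.)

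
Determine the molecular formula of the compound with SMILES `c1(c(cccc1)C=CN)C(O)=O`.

Heavy atoms from the SMILES: 9 C, 1 N, 2 O.
Implicit hydrogens by atom environment:
  4 × C (aromatic): 1 H each → 4
  2 × C: 1 H each → 2
  2 × C (aromatic): no H
  1 × C: no H
  1 × N: 2 H
  1 × O: 1 H
  1 × O: no H
  Total hydrogens = 9.
Molecular formula: C9H9NO2

C9H9NO2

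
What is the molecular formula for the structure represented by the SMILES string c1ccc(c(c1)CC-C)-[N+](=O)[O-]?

C9H11NO2

Heavy atoms from the SMILES: 9 C, 1 N, 2 O.
Implicit hydrogens by atom environment:
  4 × C (aromatic): 1 H each → 4
  2 × C: 2 H each → 4
  2 × C (aromatic): no H
  1 × C: 3 H
  1 × N (charge +1): no H
  1 × O: no H
  1 × O (charge -1): no H
  Total hydrogens = 11.
Molecular formula: C9H11NO2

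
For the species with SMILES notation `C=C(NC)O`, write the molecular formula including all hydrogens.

C3H7NO

Heavy atoms from the SMILES: 3 C, 1 N, 1 O.
Implicit hydrogens by atom environment:
  1 × C: 3 H
  1 × C: 2 H
  1 × C: no H
  1 × N: 1 H
  1 × O: 1 H
  Total hydrogens = 7.
Molecular formula: C3H7NO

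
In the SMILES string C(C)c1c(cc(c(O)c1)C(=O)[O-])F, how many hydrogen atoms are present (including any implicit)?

Hydrogens are implicit in SMILES; fill each atom to its normal valence:
  4 × C (aromatic): no H
  2 × C (aromatic): 1 H each → 2
  1 × C: 3 H
  1 × C: 2 H
  1 × C: no H
  1 × F: no H
  1 × O: 1 H
  1 × O: no H
  1 × O (charge -1): no H
  Total hydrogens = 8.

8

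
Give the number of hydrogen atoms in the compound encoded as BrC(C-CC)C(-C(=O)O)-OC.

Hydrogens are implicit in SMILES; fill each atom to its normal valence:
  2 × C: 3 H each → 6
  2 × C: 2 H each → 4
  2 × C: 1 H each → 2
  2 × O: no H
  1 × Br: no H
  1 × C: no H
  1 × O: 1 H
  Total hydrogens = 13.

13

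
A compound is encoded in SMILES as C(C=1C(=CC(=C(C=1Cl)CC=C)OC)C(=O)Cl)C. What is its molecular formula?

Heavy atoms from the SMILES: 13 C, 2 Cl, 2 O.
Implicit hydrogens by atom environment:
  5 × C (aromatic): no H
  3 × C: 2 H each → 6
  2 × C: 3 H each → 6
  2 × Cl: no H
  2 × O: no H
  1 × C (aromatic): 1 H
  1 × C: 1 H
  1 × C: no H
  Total hydrogens = 14.
Molecular formula: C13H14Cl2O2

C13H14Cl2O2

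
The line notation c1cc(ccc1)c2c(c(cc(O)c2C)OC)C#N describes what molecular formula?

Heavy atoms from the SMILES: 15 C, 1 N, 2 O.
Implicit hydrogens by atom environment:
  6 × C (aromatic): 1 H each → 6
  6 × C (aromatic): no H
  2 × C: 3 H each → 6
  1 × C: no H
  1 × N: no H
  1 × O: 1 H
  1 × O: no H
  Total hydrogens = 13.
Molecular formula: C15H13NO2

C15H13NO2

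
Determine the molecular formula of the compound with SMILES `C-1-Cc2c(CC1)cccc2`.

Heavy atoms from the SMILES: 10 C.
Implicit hydrogens by atom environment:
  4 × C: 2 H each → 8
  4 × C (aromatic): 1 H each → 4
  2 × C (aromatic): no H
  Total hydrogens = 12.
Molecular formula: C10H12

C10H12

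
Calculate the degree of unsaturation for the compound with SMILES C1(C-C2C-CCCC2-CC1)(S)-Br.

Molecular formula from the SMILES: C10H17BrS.
DoU = (2C + 2 + N − H − X)/2 = (2·10 + 2 + 0 − 17 − 1)/2 = 4/2 = 2.
(Structurally: 2 ring(s) + 0 π bond(s) = 2.)

2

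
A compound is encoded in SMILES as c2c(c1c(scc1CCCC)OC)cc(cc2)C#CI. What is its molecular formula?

C17H17IOS

Heavy atoms from the SMILES: 17 C, 1 I, 1 O, 1 S.
Implicit hydrogens by atom environment:
  5 × C (aromatic): 1 H each → 5
  5 × C (aromatic): no H
  3 × C: 2 H each → 6
  2 × C: 3 H each → 6
  2 × C: no H
  1 × I: no H
  1 × O: no H
  1 × S (aromatic): no H
  Total hydrogens = 17.
Molecular formula: C17H17IOS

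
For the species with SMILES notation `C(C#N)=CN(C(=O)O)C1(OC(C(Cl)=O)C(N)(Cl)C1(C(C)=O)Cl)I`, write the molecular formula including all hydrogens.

C11H9Cl3IN3O5

Heavy atoms from the SMILES: 11 C, 3 Cl, 1 I, 3 N, 5 O.
Implicit hydrogens by atom environment:
  7 × C: no H
  4 × O: no H
  3 × C: 1 H each → 3
  3 × Cl: no H
  2 × N: no H
  1 × C: 3 H
  1 × I: no H
  1 × N: 2 H
  1 × O: 1 H
  Total hydrogens = 9.
Molecular formula: C11H9Cl3IN3O5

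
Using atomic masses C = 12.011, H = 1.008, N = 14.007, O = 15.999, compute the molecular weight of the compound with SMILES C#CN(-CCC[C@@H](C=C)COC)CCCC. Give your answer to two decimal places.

223.36

Molecular formula: C14H25NO.
M = 14×12.011 + 25×1.008 + 1×14.007 + 1×15.999 = 223.36 g/mol.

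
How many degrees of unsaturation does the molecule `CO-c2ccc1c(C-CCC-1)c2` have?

5

Molecular formula from the SMILES: C11H14O.
DoU = (2C + 2 + N − H − X)/2 = (2·11 + 2 + 0 − 14 − 0)/2 = 10/2 = 5.
(Structurally: 2 ring(s) + 3 π bond(s) = 5.)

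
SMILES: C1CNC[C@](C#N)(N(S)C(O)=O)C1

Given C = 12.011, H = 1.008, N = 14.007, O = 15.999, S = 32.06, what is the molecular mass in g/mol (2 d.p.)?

201.24

Molecular formula: C7H11N3O2S.
M = 7×12.011 + 11×1.008 + 3×14.007 + 2×15.999 + 1×32.06 = 201.24 g/mol.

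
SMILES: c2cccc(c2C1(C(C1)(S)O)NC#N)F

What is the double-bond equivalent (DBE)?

7

Molecular formula from the SMILES: C10H9FN2OS.
DoU = (2C + 2 + N − H − X)/2 = (2·10 + 2 + 2 − 9 − 1)/2 = 14/2 = 7.
(Structurally: 2 ring(s) + 5 π bond(s) = 7.)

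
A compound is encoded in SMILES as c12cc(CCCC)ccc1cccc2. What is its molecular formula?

Heavy atoms from the SMILES: 14 C.
Implicit hydrogens by atom environment:
  7 × C (aromatic): 1 H each → 7
  3 × C: 2 H each → 6
  3 × C (aromatic): no H
  1 × C: 3 H
  Total hydrogens = 16.
Molecular formula: C14H16

C14H16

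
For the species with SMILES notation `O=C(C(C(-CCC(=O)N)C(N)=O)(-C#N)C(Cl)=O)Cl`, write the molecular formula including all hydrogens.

C9H9Cl2N3O4

Heavy atoms from the SMILES: 9 C, 2 Cl, 3 N, 4 O.
Implicit hydrogens by atom environment:
  6 × C: no H
  4 × O: no H
  2 × C: 2 H each → 4
  2 × Cl: no H
  2 × N: 2 H each → 4
  1 × C: 1 H
  1 × N: no H
  Total hydrogens = 9.
Molecular formula: C9H9Cl2N3O4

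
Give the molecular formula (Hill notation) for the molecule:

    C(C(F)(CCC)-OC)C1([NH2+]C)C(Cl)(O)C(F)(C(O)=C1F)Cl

C12H19Cl2F3NO3+

Heavy atoms from the SMILES: 12 C, 2 Cl, 3 F, 1 N, 3 O.
Implicit hydrogens by atom environment:
  6 × C: no H
  3 × C: 3 H each → 9
  3 × C: 2 H each → 6
  3 × F: no H
  2 × Cl: no H
  2 × O: 1 H each → 2
  1 × N (charge +1): 2 H
  1 × O: no H
  Total hydrogens = 19.
Net charge +1.
Molecular formula: C12H19Cl2F3NO3+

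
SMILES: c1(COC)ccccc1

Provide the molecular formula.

Heavy atoms from the SMILES: 8 C, 1 O.
Implicit hydrogens by atom environment:
  5 × C (aromatic): 1 H each → 5
  1 × C: 3 H
  1 × C: 2 H
  1 × C (aromatic): no H
  1 × O: no H
  Total hydrogens = 10.
Molecular formula: C8H10O

C8H10O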